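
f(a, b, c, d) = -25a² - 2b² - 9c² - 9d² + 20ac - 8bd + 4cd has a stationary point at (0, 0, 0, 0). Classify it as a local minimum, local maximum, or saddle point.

local maximum

The Hessian at the origin is H = [[-50, 0, 20, 0], [0, -4, 0, -8], [20, 0, -18, 4], [0, -8, 4, -18]].
Applying the same elementary operations to the rows and columns of H produces a congruent diagonal matrix with entries -50, -4, -10, -2/5.
That gives 4 negative pivots.
H is negative definite, so the origin is a strict local maximum.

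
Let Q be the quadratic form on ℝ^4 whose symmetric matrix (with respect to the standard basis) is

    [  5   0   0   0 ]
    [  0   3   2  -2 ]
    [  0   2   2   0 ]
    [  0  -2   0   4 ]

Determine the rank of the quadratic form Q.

Congruent diagonalization of A (simultaneous row and column reduction) yields pivots 5, 3, 2/3, 0.
That gives 3 positive, 1 zero pivots.
The rank is the number of nonzero pivots: 3.

3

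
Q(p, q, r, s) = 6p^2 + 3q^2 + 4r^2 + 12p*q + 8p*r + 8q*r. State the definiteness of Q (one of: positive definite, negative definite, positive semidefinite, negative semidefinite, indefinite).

indefinite

Write A = [[6, 6, 4, 0], [6, 3, 4, 0], [4, 4, 4, 0], [0, 0, 0, 0]].
Congruent diagonalization of A (simultaneous row and column reduction) yields pivots 6, -3, 4/3, 0.
So there are 2 positive, 1 negative, 1 zero pivots.
Hence Q is indefinite.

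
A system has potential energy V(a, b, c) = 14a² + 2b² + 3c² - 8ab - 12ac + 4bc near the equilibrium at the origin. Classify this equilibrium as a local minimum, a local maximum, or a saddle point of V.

local minimum

The Hessian at the origin is H = [[28, -8, -12], [-8, 4, 4], [-12, 4, 6]].
An LDLᵀ factorisation of H has diagonal entries 28, 12/7, 2/3.
Counting signs: 3 positive.
H is positive definite, so the origin is a strict local minimum.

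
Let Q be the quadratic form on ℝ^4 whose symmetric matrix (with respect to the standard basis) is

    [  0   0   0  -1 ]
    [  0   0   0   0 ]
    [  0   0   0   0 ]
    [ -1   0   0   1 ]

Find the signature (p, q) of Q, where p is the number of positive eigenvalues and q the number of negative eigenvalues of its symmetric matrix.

(1, 1)

By Sylvester's law of inertia any congruent diagonalization of A has 1 positive, 1 negative and 2 zero entries.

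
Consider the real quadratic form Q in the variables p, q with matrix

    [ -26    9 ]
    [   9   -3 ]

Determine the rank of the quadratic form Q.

2

Applying the same elementary operations to the rows and columns of A produces a congruent diagonal matrix with entries -26, 3/26.
So there are 1 positive, 1 negative pivots.
The rank is the number of nonzero pivots: 2.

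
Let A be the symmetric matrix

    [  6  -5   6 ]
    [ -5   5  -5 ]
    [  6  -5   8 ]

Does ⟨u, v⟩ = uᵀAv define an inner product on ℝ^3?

yes

Congruent diagonalization of A (simultaneous row and column reduction) yields pivots 6, 5/6, 2.
That gives 3 positive pivots.
Hence Q is positive definite.
⟨·,·⟩ is an inner product exactly when A is positive definite.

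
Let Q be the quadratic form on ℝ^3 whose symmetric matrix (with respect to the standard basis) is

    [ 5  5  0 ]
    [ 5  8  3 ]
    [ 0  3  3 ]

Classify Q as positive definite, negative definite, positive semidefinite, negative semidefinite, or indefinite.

Row-reducing A symmetrically gives the diagonal entries 5, 3, 0.
So there are 2 positive, 1 zero pivots.
Hence Q is positive semidefinite.

positive semidefinite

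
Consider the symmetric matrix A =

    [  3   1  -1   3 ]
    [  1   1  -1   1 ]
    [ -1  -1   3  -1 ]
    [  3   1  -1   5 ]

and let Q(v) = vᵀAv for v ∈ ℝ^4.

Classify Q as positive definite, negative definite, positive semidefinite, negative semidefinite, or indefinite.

positive definite

Leading principal minors: Δ_1 = 3, Δ_2 = 2, Δ_3 = 4, Δ_4 = 8.
All leading principal minors are positive, so by Sylvester's criterion Q is positive definite.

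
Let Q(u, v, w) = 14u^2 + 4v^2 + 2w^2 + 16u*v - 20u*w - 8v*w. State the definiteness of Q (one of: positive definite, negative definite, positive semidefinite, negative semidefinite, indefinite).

Write A = [[14, 8, -10], [8, 4, -4], [-10, -4, 2]].
Applying the same elementary operations to the rows and columns of A produces a congruent diagonal matrix with entries 14, -4/7, 0.
So there are 1 positive, 1 negative, 1 zero pivots.
Hence Q is indefinite.

indefinite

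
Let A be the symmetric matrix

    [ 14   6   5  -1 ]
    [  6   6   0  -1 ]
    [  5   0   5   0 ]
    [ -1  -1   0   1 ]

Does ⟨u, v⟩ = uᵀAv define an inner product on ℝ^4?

Leading principal minors: Δ_1 = 14, Δ_2 = 48, Δ_3 = 90, Δ_4 = 75.
All leading principal minors are positive, so by Sylvester's criterion Q is positive definite.
⟨·,·⟩ is an inner product exactly when A is positive definite.

yes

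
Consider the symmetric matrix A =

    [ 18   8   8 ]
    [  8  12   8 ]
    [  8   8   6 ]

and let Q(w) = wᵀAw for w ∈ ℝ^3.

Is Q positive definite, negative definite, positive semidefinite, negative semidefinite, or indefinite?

positive definite

Symmetric row and column elimination reduces A to a congruent diagonal form with pivots 18, 76/9, 2/19.
That gives 3 positive pivots.
Hence Q is positive definite.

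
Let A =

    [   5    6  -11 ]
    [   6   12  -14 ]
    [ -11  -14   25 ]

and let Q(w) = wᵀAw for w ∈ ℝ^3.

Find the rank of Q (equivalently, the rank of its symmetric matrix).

3

Symmetric row and column elimination reduces A to a congruent diagonal form with pivots 5, 24/5, 2/3.
Counting signs: 3 positive.
The rank is the number of nonzero pivots: 3.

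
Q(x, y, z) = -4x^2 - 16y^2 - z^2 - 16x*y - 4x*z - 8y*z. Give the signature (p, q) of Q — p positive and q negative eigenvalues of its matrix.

(0, 1)

The symmetric matrix is A = [[-4, -8, -2], [-8, -16, -4], [-2, -4, -1]].
Row-reducing A symmetrically gives the diagonal entries -4, 0, 0.
So there are 1 negative, 2 zero pivots.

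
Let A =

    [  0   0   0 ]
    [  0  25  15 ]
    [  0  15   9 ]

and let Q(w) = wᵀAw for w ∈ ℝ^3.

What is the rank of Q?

1

Congruent diagonalization of A (simultaneous row and column reduction) yields pivots 0, 25, 0.
So there are 1 positive, 2 zero pivots.
The rank is the number of nonzero pivots: 1.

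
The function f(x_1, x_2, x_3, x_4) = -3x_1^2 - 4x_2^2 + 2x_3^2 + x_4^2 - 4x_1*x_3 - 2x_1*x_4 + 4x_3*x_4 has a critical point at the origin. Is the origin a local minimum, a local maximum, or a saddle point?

The Hessian at the origin is H = [[-6, 0, -4, -2], [0, -8, 0, 0], [-4, 0, 4, 4], [-2, 0, 4, 2]].
Congruent diagonalization of H (simultaneous row and column reduction) yields pivots -6, -8, 20/3, -8/5.
That gives 1 positive, 3 negative pivots.
H is indefinite, so the origin is a saddle point.

saddle point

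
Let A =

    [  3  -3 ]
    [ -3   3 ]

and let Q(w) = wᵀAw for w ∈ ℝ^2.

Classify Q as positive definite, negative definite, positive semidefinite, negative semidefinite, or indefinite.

positive semidefinite

Symmetric row and column elimination reduces A to a congruent diagonal form with pivots 3, 0.
That gives 1 positive, 1 zero pivots.
Hence Q is positive semidefinite.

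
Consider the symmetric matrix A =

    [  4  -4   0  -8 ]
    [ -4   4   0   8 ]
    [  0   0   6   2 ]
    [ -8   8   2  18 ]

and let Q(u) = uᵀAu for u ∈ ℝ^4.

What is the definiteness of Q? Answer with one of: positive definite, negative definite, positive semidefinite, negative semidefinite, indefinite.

Row-reducing A symmetrically gives the diagonal entries 4, 0, 6, 4/3.
So there are 3 positive, 1 zero pivots.
Hence Q is positive semidefinite.

positive semidefinite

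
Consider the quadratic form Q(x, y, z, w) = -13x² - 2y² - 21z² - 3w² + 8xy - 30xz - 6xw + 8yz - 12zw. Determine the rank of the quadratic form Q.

4

Write A = [[-13, 4, -15, -3], [4, -2, 4, 0], [-15, 4, -21, -6], [-3, 0, -6, -3]].
Applying the same elementary operations to the rows and columns of A produces a congruent diagonal matrix with entries -13, -10/13, -16/5, -3/16.
Counting signs: 4 negative.
The rank is the number of nonzero pivots: 4.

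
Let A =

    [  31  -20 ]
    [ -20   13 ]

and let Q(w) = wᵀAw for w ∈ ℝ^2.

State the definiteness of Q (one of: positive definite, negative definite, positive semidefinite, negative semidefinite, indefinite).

Leading principal minors: Δ_1 = 31, Δ_2 = 3.
All leading principal minors are positive, so by Sylvester's criterion Q is positive definite.

positive definite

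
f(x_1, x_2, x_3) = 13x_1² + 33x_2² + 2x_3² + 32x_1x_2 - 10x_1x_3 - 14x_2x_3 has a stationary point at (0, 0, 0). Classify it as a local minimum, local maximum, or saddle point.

The Hessian at the origin is H = [[26, 32, -10], [32, 66, -14], [-10, -14, 4]].
Congruent diagonalization of H (simultaneous row and column reduction) yields pivots 26, 346/13, 8/173.
So there are 3 positive pivots.
H is positive definite, so the origin is a strict local minimum.

local minimum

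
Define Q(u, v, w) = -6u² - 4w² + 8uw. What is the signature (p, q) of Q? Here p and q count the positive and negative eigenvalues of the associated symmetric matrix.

(0, 2)

The associated matrix is A = [[-6, 0, 4], [0, 0, 0], [4, 0, -4]].
Applying the same elementary operations to the rows and columns of A produces a congruent diagonal matrix with entries -6, 0, -4/3.
Counting signs: 2 negative, 1 zero.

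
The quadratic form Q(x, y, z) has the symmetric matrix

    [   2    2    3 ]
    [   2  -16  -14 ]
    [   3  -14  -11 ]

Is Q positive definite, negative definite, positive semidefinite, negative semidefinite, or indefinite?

Congruent diagonalization of A (simultaneous row and column reduction) yields pivots 2, -18, 5/9.
That gives 2 positive, 1 negative pivots.
Hence Q is indefinite.

indefinite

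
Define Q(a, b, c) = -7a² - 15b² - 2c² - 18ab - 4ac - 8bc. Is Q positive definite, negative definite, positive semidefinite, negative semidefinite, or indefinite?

negative definite

The symmetric matrix of Q is A = [[-7, -9, -2], [-9, -15, -4], [-2, -4, -2]].
Leading principal minors: Δ_1 = -7, Δ_2 = 24, Δ_3 = -20.
The signs alternate starting with Δ_1 < 0, so by Sylvester's criterion Q is negative definite.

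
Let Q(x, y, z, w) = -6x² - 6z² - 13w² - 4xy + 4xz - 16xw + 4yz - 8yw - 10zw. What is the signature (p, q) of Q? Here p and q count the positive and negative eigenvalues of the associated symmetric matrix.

The associated matrix is A = [[-6, -2, 2, -8], [-2, 0, 2, -4], [2, 2, -6, -5], [-8, -4, -5, -13]].
Applying the same elementary operations to the rows and columns of A produces a congruent diagonal matrix with entries -6, 2/3, -8, -15/8.
That gives 1 positive, 3 negative pivots.

(1, 3)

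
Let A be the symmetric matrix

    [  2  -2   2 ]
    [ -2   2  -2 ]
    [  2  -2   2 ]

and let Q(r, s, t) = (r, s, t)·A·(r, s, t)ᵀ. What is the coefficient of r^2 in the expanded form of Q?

The coefficient of r^2 is the diagonal entry A[1,1] = 2.

2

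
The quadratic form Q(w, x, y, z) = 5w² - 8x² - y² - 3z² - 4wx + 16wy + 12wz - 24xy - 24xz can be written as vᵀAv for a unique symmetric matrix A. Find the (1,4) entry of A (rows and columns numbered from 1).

The coefficient of w·z in Q is 12. For a symmetric A this equals A[1,4] + A[4,1] = 2·A[1,4].
So A[1,4] = 12/2 = 6.

6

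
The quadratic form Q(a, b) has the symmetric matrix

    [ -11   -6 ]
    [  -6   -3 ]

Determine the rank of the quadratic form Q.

2

Congruent diagonalization of A (simultaneous row and column reduction) yields pivots -11, 3/11.
So there are 1 positive, 1 negative pivots.
The rank is the number of nonzero pivots: 2.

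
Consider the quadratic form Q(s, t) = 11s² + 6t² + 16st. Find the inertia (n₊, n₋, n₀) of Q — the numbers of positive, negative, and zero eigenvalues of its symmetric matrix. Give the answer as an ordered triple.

The symmetric matrix is A = [[11, 8], [8, 6]].
Applying the same elementary operations to the rows and columns of A produces a congruent diagonal matrix with entries 11, 2/11.
So there are 2 positive pivots.

(2, 0, 0)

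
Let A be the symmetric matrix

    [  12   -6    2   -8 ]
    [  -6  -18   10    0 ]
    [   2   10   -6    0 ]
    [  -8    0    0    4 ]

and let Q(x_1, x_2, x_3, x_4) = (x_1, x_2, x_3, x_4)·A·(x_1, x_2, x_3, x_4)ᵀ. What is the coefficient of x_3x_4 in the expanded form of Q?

The coefficient of x_3x_4 is A[3,4] + A[4,3] = 2·0 = 0.

0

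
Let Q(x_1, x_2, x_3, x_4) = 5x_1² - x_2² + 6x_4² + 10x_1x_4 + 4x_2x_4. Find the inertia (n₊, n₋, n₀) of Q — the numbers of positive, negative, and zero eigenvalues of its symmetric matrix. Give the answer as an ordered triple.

(2, 1, 1)

The associated matrix is A = [[5, 0, 0, 5], [0, -1, 0, 2], [0, 0, 0, 0], [5, 2, 0, 6]].
Symmetric row and column elimination reduces A to a congruent diagonal form with pivots 5, -1, 0, 5.
That gives 2 positive, 1 negative, 1 zero pivots.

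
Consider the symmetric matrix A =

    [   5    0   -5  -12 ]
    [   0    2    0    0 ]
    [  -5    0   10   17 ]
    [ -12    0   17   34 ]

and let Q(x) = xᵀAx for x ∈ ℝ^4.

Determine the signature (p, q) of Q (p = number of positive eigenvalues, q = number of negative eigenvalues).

Congruent diagonalization of A (simultaneous row and column reduction) yields pivots 5, 2, 5, 1/5.
Counting signs: 4 positive.

(4, 0)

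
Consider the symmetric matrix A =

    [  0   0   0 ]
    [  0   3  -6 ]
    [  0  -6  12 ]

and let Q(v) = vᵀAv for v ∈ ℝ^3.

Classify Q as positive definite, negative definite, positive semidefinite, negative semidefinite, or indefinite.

Symmetric row and column elimination reduces A to a congruent diagonal form with pivots 0, 3, 0.
So there are 1 positive, 2 zero pivots.
Hence Q is positive semidefinite.

positive semidefinite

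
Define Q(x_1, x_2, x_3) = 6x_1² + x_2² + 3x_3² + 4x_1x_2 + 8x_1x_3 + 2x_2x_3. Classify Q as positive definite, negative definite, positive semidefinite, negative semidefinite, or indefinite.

positive semidefinite

The associated matrix is A = [[6, 2, 4], [2, 1, 1], [4, 1, 3]].
Row-reducing A symmetrically gives the diagonal entries 6, 1/3, 0.
That gives 2 positive, 1 zero pivots.
Hence Q is positive semidefinite.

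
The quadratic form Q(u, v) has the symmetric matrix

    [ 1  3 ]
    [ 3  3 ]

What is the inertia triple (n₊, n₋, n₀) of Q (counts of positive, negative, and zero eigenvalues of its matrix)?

Row-reducing A symmetrically gives the diagonal entries 1, -6.
So there are 1 positive, 1 negative pivots.

(1, 1, 0)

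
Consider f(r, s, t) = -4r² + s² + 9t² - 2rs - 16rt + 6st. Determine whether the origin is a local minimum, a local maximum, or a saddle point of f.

The Hessian at the origin is H = [[-8, -2, -16], [-2, 2, 6], [-16, 6, 18]].
Symmetric row and column elimination reduces H to a congruent diagonal form with pivots -8, 5/2, 10.
So there are 2 positive, 1 negative pivots.
H is indefinite, so the origin is a saddle point.

saddle point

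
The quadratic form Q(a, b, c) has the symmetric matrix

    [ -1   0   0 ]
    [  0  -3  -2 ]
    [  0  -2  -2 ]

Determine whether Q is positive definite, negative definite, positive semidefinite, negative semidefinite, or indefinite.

Symmetric row and column elimination reduces A to a congruent diagonal form with pivots -1, -3, -2/3.
So there are 3 negative pivots.
Hence Q is negative definite.

negative definite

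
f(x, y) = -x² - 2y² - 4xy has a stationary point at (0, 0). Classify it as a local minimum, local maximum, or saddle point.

saddle point

The Hessian at the origin is H = [[-2, -4], [-4, -4]].
det H = -2·-4 − (-4)² = -8 < 0, so H is indefinite.
Therefore the origin is a saddle point.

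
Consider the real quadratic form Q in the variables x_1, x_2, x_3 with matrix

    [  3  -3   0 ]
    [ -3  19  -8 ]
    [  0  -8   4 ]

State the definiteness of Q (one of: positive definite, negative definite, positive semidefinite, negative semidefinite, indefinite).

positive semidefinite

Row-reducing A symmetrically gives the diagonal entries 3, 16, 0.
Counting signs: 2 positive, 1 zero.
Hence Q is positive semidefinite.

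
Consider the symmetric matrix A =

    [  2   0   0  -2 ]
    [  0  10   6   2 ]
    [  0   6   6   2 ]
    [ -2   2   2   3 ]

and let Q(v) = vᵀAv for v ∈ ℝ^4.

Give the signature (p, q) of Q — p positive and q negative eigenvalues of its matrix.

(4, 0)

Congruent diagonalization of A (simultaneous row and column reduction) yields pivots 2, 10, 12/5, 1/3.
That gives 4 positive pivots.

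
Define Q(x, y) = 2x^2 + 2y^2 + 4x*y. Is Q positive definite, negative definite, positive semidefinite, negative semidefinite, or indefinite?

positive semidefinite

The symmetric matrix of Q is [[2, 2], [2, 2]].
For the 2×2 matrix [[2, 2], [2, 2]]: det = 2·2 − (2)² = 0, trace = 4.
det = 0 so one eigenvalue is zero; the form is semidefinite with the sign of the trace.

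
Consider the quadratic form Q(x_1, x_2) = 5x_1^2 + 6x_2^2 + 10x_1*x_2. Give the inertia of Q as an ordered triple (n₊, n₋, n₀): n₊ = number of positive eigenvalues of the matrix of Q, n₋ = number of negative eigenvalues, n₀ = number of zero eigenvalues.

The associated matrix is A = [[5, 5], [5, 6]].
Congruent diagonalization of A (simultaneous row and column reduction) yields pivots 5, 1.
So there are 2 positive pivots.

(2, 0, 0)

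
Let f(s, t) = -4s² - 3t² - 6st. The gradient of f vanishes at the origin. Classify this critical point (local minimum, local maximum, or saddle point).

local maximum

The Hessian at the origin is H = [[-8, -6], [-6, -6]].
det H = -8·-6 − (-6)² = 12 > 0 and H[1,1] = -8 < 0, so H is negative definite.
Therefore the origin is a local maximum.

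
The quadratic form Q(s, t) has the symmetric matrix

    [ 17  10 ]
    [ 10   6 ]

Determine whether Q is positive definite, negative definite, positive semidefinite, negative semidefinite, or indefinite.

For the 2×2 matrix [[17, 10], [10, 6]]: det = 17·6 − (10)² = 2, trace = 23.
det > 0 so both eigenvalues share the sign of the trace; trace = 23 > 0 ⇒ both positive.

positive definite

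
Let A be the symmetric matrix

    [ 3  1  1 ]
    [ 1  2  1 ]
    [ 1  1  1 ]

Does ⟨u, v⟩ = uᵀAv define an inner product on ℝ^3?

yes

Symmetric row and column elimination reduces A to a congruent diagonal form with pivots 3, 5/3, 2/5.
That gives 3 positive pivots.
Hence Q is positive definite.
⟨·,·⟩ is an inner product exactly when A is positive definite.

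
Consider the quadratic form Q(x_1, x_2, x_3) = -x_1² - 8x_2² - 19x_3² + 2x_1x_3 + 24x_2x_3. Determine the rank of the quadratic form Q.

2

Write A = [[-1, 0, 1], [0, -8, 12], [1, 12, -19]].
Row-reducing A symmetrically gives the diagonal entries -1, -8, 0.
Counting signs: 2 negative, 1 zero.
The rank is the number of nonzero pivots: 2.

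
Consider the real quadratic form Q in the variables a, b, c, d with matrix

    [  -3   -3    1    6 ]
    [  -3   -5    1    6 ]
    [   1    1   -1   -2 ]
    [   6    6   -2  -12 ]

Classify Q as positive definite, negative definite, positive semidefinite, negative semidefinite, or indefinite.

negative semidefinite

Applying the same elementary operations to the rows and columns of A produces a congruent diagonal matrix with entries -3, -2, -2/3, 0.
Counting signs: 3 negative, 1 zero.
Hence Q is negative semidefinite.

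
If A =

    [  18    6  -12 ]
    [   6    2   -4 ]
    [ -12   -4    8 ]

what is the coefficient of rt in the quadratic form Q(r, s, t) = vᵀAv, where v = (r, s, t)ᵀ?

-24

The coefficient of rt is A[1,3] + A[3,1] = 2·(-12) = -24.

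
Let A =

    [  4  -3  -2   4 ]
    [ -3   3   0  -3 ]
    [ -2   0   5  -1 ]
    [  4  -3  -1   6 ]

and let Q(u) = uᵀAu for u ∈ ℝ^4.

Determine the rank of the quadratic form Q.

Applying the same elementary operations to the rows and columns of A produces a congruent diagonal matrix with entries 4, 3/4, 1, 1.
That gives 4 positive pivots.
The rank is the number of nonzero pivots: 4.

4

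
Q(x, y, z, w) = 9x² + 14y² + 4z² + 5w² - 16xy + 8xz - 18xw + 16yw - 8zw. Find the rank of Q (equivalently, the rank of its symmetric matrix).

4

The symmetric matrix is A = [[9, -8, 4, -9], [-8, 14, 0, 8], [4, 0, 4, -4], [-9, 8, -4, 5]].
Applying the same elementary operations to the rows and columns of A produces a congruent diagonal matrix with entries 9, 62/9, 12/31, -4.
So there are 3 positive, 1 negative pivots.
The rank is the number of nonzero pivots: 4.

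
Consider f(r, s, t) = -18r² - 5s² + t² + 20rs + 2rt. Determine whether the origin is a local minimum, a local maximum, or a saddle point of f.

The Hessian at the origin is H = [[-36, 20, 2], [20, -10, 0], [2, 0, 2]].
Row-reducing H symmetrically gives the diagonal entries -36, 10/9, 1.
Counting signs: 2 positive, 1 negative.
H is indefinite, so the origin is a saddle point.

saddle point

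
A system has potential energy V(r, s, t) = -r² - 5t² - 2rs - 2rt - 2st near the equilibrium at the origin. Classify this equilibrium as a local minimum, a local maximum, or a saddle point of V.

The Hessian at the origin is H = [[-2, -2, -2], [-2, 0, -2], [-2, -2, -10]].
Congruent diagonalization of H (simultaneous row and column reduction) yields pivots -2, 2, -8.
Counting signs: 1 positive, 2 negative.
H is indefinite, so the origin is a saddle point.

saddle point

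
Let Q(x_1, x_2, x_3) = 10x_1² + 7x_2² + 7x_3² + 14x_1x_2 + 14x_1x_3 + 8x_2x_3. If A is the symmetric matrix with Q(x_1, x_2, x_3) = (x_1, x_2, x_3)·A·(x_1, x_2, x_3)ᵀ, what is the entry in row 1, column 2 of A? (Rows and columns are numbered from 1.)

The coefficient of x_1·x_2 in Q is 14. For a symmetric A this equals A[1,2] + A[2,1] = 2·A[1,2].
So A[1,2] = 14/2 = 7.

7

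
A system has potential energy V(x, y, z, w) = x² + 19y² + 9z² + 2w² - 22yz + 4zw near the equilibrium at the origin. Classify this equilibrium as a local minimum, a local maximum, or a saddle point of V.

local minimum

The Hessian at the origin is H = [[2, 0, 0, 0], [0, 38, -22, 0], [0, -22, 18, 4], [0, 0, 4, 4]].
Symmetric row and column elimination reduces H to a congruent diagonal form with pivots 2, 38, 100/19, 24/25.
Counting signs: 4 positive.
H is positive definite, so the origin is a strict local minimum.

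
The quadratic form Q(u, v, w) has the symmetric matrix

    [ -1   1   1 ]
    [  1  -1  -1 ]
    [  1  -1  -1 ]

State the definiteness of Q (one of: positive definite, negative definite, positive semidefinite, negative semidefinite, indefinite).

Applying the same elementary operations to the rows and columns of A produces a congruent diagonal matrix with entries -1, 0, 0.
So there are 1 negative, 2 zero pivots.
Hence Q is negative semidefinite.

negative semidefinite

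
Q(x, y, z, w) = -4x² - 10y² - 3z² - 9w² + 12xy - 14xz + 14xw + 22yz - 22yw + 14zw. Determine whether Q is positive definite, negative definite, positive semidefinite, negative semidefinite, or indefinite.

Write A = [[-4, 6, -7, 7], [6, -10, 11, -11], [-7, 11, -3, 7], [7, -11, 7, -9]].
Applying the same elementary operations to the rows and columns of A produces a congruent diagonal matrix with entries -4, -1, 19/2, 6/19.
Counting signs: 2 positive, 2 negative.
Hence Q is indefinite.

indefinite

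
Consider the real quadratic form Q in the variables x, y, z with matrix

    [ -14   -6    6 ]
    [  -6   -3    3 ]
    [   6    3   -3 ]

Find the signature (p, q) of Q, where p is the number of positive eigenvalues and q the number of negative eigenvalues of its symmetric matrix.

Symmetric row and column elimination reduces A to a congruent diagonal form with pivots -14, -3/7, 0.
Counting signs: 2 negative, 1 zero.

(0, 2)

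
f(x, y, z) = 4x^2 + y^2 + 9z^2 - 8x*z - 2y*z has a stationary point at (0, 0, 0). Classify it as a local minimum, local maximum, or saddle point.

local minimum

The Hessian at the origin is H = [[8, 0, -8], [0, 2, -2], [-8, -2, 18]].
Applying the same elementary operations to the rows and columns of H produces a congruent diagonal matrix with entries 8, 2, 8.
Counting signs: 3 positive.
H is positive definite, so the origin is a strict local minimum.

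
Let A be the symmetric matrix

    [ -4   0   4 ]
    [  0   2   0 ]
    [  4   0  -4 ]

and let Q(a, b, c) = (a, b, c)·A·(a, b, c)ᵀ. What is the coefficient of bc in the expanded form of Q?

0

The coefficient of bc is A[2,3] + A[3,2] = 2·0 = 0.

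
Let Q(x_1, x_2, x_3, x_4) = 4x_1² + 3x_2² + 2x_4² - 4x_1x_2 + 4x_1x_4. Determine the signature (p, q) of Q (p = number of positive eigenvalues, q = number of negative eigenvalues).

(3, 0)

Write A = [[4, -2, 0, 2], [-2, 3, 0, 0], [0, 0, 0, 0], [2, 0, 0, 2]].
Row-reducing A symmetrically gives the diagonal entries 4, 2, 0, 1/2.
That gives 3 positive, 1 zero pivots.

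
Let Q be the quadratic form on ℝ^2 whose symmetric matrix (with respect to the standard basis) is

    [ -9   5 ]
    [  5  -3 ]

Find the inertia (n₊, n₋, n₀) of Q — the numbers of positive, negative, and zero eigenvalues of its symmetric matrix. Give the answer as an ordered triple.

Applying the same elementary operations to the rows and columns of A produces a congruent diagonal matrix with entries -9, -2/9.
That gives 2 negative pivots.

(0, 2, 0)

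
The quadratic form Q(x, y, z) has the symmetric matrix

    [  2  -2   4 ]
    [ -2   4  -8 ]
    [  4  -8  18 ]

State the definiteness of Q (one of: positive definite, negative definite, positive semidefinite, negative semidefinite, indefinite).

positive definite

Leading principal minors: Δ_1 = 2, Δ_2 = 4, Δ_3 = 8.
All leading principal minors are positive, so by Sylvester's criterion Q is positive definite.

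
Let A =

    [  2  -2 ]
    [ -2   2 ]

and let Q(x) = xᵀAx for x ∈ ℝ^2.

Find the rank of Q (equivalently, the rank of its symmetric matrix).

Applying the same elementary operations to the rows and columns of A produces a congruent diagonal matrix with entries 2, 0.
That gives 1 positive, 1 zero pivots.
The rank is the number of nonzero pivots: 1.

1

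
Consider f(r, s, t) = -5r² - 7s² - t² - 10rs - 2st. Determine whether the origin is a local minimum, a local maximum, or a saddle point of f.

local maximum

The Hessian at the origin is H = [[-10, -10, 0], [-10, -14, -2], [0, -2, -2]].
Applying the same elementary operations to the rows and columns of H produces a congruent diagonal matrix with entries -10, -4, -1.
That gives 3 negative pivots.
H is negative definite, so the origin is a strict local maximum.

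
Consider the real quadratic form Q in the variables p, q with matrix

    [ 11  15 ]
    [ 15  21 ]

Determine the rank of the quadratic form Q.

An LDLᵀ factorisation of A has diagonal entries 11, 6/11.
That gives 2 positive pivots.
The rank is the number of nonzero pivots: 2.

2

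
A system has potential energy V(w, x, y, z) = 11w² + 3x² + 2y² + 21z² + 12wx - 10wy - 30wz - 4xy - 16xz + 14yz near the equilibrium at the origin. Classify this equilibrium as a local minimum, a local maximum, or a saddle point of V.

The Hessian at the origin is H = [[22, 12, -10, -30], [12, 6, -4, -16], [-10, -4, 4, 14], [-30, -16, 14, 42]].
Symmetric row and column elimination reduces H to a congruent diagonal form with pivots 22, -6/11, 10/3, 4/5.
Counting signs: 3 positive, 1 negative.
H is indefinite, so the origin is a saddle point.

saddle point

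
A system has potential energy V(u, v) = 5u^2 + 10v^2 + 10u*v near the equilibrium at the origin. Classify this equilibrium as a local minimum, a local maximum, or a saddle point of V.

The Hessian at the origin is H = [[10, 10], [10, 20]].
det H = 10·20 − (10)² = 100 > 0 and H[1,1] = 10 > 0, so H is positive definite.
Therefore the origin is a local minimum.

local minimum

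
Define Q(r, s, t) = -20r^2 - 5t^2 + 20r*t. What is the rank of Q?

The associated matrix is A = [[-20, 0, 10], [0, 0, 0], [10, 0, -5]].
Symmetric row and column elimination reduces A to a congruent diagonal form with pivots -20, 0, 0.
Counting signs: 1 negative, 2 zero.
The rank is the number of nonzero pivots: 1.

1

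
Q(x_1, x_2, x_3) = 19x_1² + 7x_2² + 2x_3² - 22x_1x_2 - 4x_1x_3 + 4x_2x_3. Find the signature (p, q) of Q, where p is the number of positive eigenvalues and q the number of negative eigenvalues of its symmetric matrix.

Write A = [[19, -11, -2], [-11, 7, 2], [-2, 2, 2]].
Applying the same elementary operations to the rows and columns of A produces a congruent diagonal matrix with entries 19, 12/19, 2/3.
Counting signs: 3 positive.

(3, 0)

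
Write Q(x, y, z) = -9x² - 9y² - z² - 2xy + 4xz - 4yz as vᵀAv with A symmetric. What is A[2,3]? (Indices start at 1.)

The coefficient of y·z in Q is -4. For a symmetric A this equals A[2,3] + A[3,2] = 2·A[2,3].
So A[2,3] = -4/2 = -2.

-2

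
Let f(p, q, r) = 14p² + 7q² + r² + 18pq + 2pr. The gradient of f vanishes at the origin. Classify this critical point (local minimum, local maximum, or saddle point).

The Hessian at the origin is H = [[28, 18, 2], [18, 14, 0], [2, 0, 2]].
Applying the same elementary operations to the rows and columns of H produces a congruent diagonal matrix with entries 28, 17/7, 20/17.
That gives 3 positive pivots.
H is positive definite, so the origin is a strict local minimum.

local minimum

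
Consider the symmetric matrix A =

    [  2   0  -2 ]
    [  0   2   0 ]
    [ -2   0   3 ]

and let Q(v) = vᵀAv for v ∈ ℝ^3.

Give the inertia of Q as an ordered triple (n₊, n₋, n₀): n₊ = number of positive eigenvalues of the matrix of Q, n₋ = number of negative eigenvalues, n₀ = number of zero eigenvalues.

(3, 0, 0)

An LDLᵀ factorisation of A has diagonal entries 2, 2, 1.
Counting signs: 3 positive.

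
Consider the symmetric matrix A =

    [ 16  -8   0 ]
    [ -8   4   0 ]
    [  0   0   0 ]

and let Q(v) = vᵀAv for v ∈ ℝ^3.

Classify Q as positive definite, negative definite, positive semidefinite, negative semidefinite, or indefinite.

Applying the same elementary operations to the rows and columns of A produces a congruent diagonal matrix with entries 16, 0, 0.
That gives 1 positive, 2 zero pivots.
Hence Q is positive semidefinite.

positive semidefinite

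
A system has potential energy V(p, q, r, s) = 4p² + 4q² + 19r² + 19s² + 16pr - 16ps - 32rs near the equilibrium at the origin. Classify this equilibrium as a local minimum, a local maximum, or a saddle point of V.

local minimum

The Hessian at the origin is H = [[8, 0, 16, -16], [0, 8, 0, 0], [16, 0, 38, -32], [-16, 0, -32, 38]].
Row-reducing H symmetrically gives the diagonal entries 8, 8, 6, 6.
That gives 4 positive pivots.
H is positive definite, so the origin is a strict local minimum.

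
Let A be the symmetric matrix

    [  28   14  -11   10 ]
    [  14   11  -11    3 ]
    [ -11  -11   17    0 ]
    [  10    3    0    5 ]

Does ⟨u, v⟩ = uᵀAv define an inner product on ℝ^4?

Congruent diagonalization of A (simultaneous row and column reduction) yields pivots 28, 4, 573/112, 30/191.
That gives 4 positive pivots.
Hence Q is positive definite.
⟨·,·⟩ is an inner product exactly when A is positive definite.

yes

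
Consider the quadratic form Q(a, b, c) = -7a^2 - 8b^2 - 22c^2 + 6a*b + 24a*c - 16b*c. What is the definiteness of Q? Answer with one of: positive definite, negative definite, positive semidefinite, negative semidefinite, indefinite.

The symmetric matrix of Q is A = [[-7, 3, 12], [3, -8, -8], [12, -8, -22]].
Leading principal minors: Δ_1 = -7, Δ_2 = 47, Δ_3 = -10.
The signs alternate starting with Δ_1 < 0, so by Sylvester's criterion Q is negative definite.

negative definite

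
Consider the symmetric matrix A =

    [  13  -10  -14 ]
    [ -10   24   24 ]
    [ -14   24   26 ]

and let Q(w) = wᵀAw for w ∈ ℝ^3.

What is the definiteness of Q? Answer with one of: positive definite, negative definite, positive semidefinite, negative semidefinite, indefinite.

An LDLᵀ factorisation of A has diagonal entries 13, 212/13, 10/53.
Counting signs: 3 positive.
Hence Q is positive definite.

positive definite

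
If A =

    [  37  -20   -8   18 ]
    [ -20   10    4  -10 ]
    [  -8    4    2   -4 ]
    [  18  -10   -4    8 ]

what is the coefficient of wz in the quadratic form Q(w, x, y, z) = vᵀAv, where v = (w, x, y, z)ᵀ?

36

The coefficient of wz is A[1,4] + A[4,1] = 2·18 = 36.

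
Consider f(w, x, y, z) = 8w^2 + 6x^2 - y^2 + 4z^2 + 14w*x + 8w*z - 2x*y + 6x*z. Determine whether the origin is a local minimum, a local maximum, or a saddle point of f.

saddle point

The Hessian at the origin is H = [[16, 14, 0, 8], [14, 12, -2, 6], [0, -2, -2, 0], [8, 6, 0, 8]].
An LDLᵀ factorisation of H has diagonal entries 16, -1/4, 14, 24/7.
So there are 3 positive, 1 negative pivots.
H is indefinite, so the origin is a saddle point.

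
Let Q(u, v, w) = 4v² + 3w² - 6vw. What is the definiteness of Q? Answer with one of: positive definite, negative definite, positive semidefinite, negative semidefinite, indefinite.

The symmetric matrix is A = [[0, 0, 0], [0, 4, -3], [0, -3, 3]].
Row-reducing A symmetrically gives the diagonal entries 0, 4, 3/4.
That gives 2 positive, 1 zero pivots.
Hence Q is positive semidefinite.

positive semidefinite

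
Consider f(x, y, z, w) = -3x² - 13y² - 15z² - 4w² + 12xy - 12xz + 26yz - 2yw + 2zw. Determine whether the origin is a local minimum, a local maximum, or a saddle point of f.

The Hessian at the origin is H = [[-6, 12, -12, 0], [12, -26, 26, -2], [-12, 26, -30, 2], [0, -2, 2, -8]].
Congruent diagonalization of H (simultaneous row and column reduction) yields pivots -6, -2, -4, -6.
That gives 4 negative pivots.
H is negative definite, so the origin is a strict local maximum.

local maximum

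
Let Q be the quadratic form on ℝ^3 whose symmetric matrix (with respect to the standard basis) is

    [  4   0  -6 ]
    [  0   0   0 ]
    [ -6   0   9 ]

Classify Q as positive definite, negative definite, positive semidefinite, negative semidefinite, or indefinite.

positive semidefinite

Symmetric row and column elimination reduces A to a congruent diagonal form with pivots 4, 0, 0.
That gives 1 positive, 2 zero pivots.
Hence Q is positive semidefinite.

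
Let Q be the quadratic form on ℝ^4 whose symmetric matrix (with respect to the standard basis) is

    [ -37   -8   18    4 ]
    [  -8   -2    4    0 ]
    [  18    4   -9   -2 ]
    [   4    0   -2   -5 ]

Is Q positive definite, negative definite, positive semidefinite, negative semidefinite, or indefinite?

negative definite

Leading principal minors: Δ_1 = -37, Δ_2 = 10, Δ_3 = -2, Δ_4 = 2.
The signs alternate starting with Δ_1 < 0, so by Sylvester's criterion Q is negative definite.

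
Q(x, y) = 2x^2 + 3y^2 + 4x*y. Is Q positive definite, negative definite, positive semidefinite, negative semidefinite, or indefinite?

positive definite

The symmetric matrix of Q is A = [[2, 2], [2, 3]].
Leading principal minors: Δ_1 = 2, Δ_2 = 2.
All leading principal minors are positive, so by Sylvester's criterion Q is positive definite.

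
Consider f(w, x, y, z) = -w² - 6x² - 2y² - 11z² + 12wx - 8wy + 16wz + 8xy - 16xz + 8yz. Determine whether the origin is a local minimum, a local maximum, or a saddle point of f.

saddle point

The Hessian at the origin is H = [[-2, 12, -8, 16], [12, -12, 8, -16], [-8, 8, -4, 8], [16, -16, 8, -22]].
Symmetric row and column elimination reduces H to a congruent diagonal form with pivots -2, 60, 4/3, -6.
So there are 2 positive, 2 negative pivots.
H is indefinite, so the origin is a saddle point.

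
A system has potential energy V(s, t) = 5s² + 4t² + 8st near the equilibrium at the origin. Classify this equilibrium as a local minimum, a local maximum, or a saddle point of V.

local minimum

The Hessian at the origin is H = [[10, 8], [8, 8]].
det H = 10·8 − (8)² = 16 > 0 and H[1,1] = 10 > 0, so H is positive definite.
Therefore the origin is a local minimum.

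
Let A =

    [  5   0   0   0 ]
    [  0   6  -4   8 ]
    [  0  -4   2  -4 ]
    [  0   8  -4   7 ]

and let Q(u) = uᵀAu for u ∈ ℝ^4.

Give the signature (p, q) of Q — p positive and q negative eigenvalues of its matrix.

Row-reducing A symmetrically gives the diagonal entries 5, 6, -2/3, -1.
That gives 2 positive, 2 negative pivots.

(2, 2)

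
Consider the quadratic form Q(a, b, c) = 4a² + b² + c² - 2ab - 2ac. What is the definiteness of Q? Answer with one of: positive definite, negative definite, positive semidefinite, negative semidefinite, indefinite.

The associated matrix is A = [[4, -1, -1], [-1, 1, 0], [-1, 0, 1]].
Symmetric row and column elimination reduces A to a congruent diagonal form with pivots 4, 3/4, 2/3.
So there are 3 positive pivots.
Hence Q is positive definite.

positive definite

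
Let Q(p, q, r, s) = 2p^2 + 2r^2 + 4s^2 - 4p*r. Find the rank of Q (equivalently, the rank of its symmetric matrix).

2

The associated matrix is A = [[2, 0, -2, 0], [0, 0, 0, 0], [-2, 0, 2, 0], [0, 0, 0, 4]].
Applying the same elementary operations to the rows and columns of A produces a congruent diagonal matrix with entries 2, 0, 0, 4.
So there are 2 positive, 2 zero pivots.
The rank is the number of nonzero pivots: 2.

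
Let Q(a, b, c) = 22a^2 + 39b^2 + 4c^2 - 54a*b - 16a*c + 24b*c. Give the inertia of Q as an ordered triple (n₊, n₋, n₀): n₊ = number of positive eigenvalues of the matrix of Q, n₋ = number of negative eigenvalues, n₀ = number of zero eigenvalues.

Write A = [[22, -27, -8], [-27, 39, 12], [-8, 12, 4]].
Applying the same elementary operations to the rows and columns of A produces a congruent diagonal matrix with entries 22, 129/22, 12/43.
So there are 3 positive pivots.

(3, 0, 0)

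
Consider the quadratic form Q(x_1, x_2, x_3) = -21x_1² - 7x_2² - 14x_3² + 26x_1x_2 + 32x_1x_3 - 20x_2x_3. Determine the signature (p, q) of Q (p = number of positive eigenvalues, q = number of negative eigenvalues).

(1, 2)

Write A = [[-21, 13, 16], [13, -7, -10], [16, -10, -14]].
Congruent diagonalization of A (simultaneous row and column reduction) yields pivots -21, 22/21, -20/11.
That gives 1 positive, 2 negative pivots.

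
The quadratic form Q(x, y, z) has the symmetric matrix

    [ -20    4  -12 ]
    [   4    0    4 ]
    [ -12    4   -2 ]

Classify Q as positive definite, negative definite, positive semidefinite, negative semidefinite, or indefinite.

indefinite

Symmetric row and column elimination reduces A to a congruent diagonal form with pivots -20, 4/5, 2.
So there are 2 positive, 1 negative pivots.
Hence Q is indefinite.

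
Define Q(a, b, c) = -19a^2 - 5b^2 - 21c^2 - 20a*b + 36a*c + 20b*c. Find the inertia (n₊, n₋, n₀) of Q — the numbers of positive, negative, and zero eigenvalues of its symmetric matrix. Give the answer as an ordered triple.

(1, 2, 0)

The symmetric matrix is A = [[-19, -10, 18], [-10, -5, 10], [18, 10, -21]].
An LDLᵀ factorisation of A has diagonal entries -19, 5/19, -5.
Counting signs: 1 positive, 2 negative.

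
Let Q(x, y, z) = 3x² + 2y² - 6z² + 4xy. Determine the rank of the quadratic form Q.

3

The symmetric matrix is A = [[3, 2, 0], [2, 2, 0], [0, 0, -6]].
Row-reducing A symmetrically gives the diagonal entries 3, 2/3, -6.
That gives 2 positive, 1 negative pivots.
The rank is the number of nonzero pivots: 3.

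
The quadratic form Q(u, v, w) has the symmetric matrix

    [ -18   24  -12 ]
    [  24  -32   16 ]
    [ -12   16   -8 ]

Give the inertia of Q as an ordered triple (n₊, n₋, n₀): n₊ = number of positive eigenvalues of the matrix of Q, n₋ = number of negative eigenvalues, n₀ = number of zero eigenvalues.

Applying the same elementary operations to the rows and columns of A produces a congruent diagonal matrix with entries -18, 0, 0.
That gives 1 negative, 2 zero pivots.

(0, 1, 2)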